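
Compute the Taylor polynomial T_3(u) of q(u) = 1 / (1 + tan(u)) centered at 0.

Write 1/(1+u) = 1 - u + u^2 - u^3 + ... and substitute the series for u.
q(0) = 1
q′(0) = -1
q′′(0) = 2
q′′′(0) = -8
Dividing each by k! gives the coefficients c_0, ..., c_3.

-4*u^3/3 + u^2 - u + 1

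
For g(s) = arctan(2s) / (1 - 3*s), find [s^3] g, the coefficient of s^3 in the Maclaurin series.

Multiply the numerator's expansion by the denominator's geometric series.

46/3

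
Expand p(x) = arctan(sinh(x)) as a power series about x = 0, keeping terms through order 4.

Plug the Maclaurin series of the inner function into that of the outer and collect terms.

-x^3/6 + x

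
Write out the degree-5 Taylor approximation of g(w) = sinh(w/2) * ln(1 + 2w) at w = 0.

-49*w^5/24 + 11*w^4/8 - w^3 + w^2

Write out both Maclaurin series and multiply, keeping only the needed powers.
[w^0] = 0;  [w^1] = 0;  [w^2] = 1;  [w^3] = -1;  [w^4] = 11/8;  [w^5] = -49/24.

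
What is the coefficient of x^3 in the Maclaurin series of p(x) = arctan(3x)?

-9

[x^0] = 0;  [x^1] = 3;  [x^2] = 0;  [x^3] = -9.
So c_3 = p′′′(0)/3! = -9.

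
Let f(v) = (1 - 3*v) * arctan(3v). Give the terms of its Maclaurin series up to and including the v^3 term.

Shift and add copies of the series according to the polynomial's terms.

-9*v^3 - 9*v^2 + 3*v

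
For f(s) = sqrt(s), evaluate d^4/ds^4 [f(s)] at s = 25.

From the series, [(s - 25)^4] f = -1/2000000; multiply by 4! = 24 to get -3/250000.

-3/250000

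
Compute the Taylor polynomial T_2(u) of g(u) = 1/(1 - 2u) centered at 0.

4*u^2 + 2*u + 1

[u^0] = 1;  [u^1] = 2;  [u^2] = 4.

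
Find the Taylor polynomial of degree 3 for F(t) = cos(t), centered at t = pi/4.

sqrt(2)*(t - pi/4)^3/12 - sqrt(2)*(t - pi/4)^2/4 - sqrt(2)*(t - pi/4)/2 + sqrt(2)/2

F(pi/4) = sqrt(2)/2
F′(pi/4) = -sqrt(2)/2
F′′(pi/4) = -sqrt(2)/2
F′′′(pi/4) = sqrt(2)/2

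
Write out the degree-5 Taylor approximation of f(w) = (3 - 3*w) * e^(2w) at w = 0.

-6*w^5/5 - 2*w^4 - 2*w^3 + 3*w + 3

Distribute the polynomial across the series and collect like powers.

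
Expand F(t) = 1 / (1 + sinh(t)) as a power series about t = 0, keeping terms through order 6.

Use the geometric series for the reciprocal, then substitute.
F(0) = 1
F′(0) = -1
F′′(0) = 2
F′′′(0) = -7
F^(4)(0) = 32
F^(5)(0) = -181
F^(6)(0) = 1232
Then c_k = F^(k)(0)/k! gives each Taylor coefficient.

77*t^6/45 - 181*t^5/120 + 4*t^4/3 - 7*t^3/6 + t^2 - t + 1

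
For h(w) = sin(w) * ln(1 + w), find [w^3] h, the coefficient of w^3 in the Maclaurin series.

Expand each factor separately, then convolve coefficients.
[w^0] = 0;  [w^1] = 0;  [w^2] = 1;  [w^3] = -1/2.
So c_3 = h′′′(0)/3! = -1/2.

-1/2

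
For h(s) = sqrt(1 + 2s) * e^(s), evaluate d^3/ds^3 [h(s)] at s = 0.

Multiply the two series term by term and collect like powers.
From the series, [s^3] h = 2/3; multiply by 3! = 6 to get 4.

4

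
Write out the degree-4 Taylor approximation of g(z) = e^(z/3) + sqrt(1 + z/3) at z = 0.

Expand each term separately and add.
[z^0] = 2;  [z^1] = 1/2;  [z^2] = 1/24;  [z^3] = 11/1296;  [z^4] = 1/31104.

z^4/31104 + 11*z^3/1296 + z^2/24 + z/2 + 2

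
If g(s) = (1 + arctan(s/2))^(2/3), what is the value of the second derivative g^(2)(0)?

Plug the Maclaurin series of the inner function into that of the outer and collect terms.
The coefficient of s^2 in the expansion is -1/36, so g′′(0) = 2! * (-1/36) = -1/18.

-1/18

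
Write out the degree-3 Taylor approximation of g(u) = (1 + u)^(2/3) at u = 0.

g(0) = 1
g′(0) = 2/3
g′′(0) = -2/9
g′′′(0) = 8/27

4*u^3/81 - u^2/9 + 2*u/3 + 1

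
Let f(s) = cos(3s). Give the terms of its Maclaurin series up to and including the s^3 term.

1 - 9*s^2/2

[s^0] = 1;  [s^1] = 0;  [s^2] = -9/2;  [s^3] = 0.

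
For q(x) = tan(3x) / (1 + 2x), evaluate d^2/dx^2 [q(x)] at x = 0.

Take the Cauchy product of the two expansions.
The coefficient of x^2 in the expansion is -6, so q′′(0) = 2! * (-6) = -12.

-12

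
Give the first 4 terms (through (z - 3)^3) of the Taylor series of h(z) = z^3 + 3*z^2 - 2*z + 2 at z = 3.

[(z - 3)^0] = 50;  [(z - 3)^1] = 43;  [(z - 3)^2] = 12;  [(z - 3)^3] = 1.

(z - 3)^3 + 12*(z - 3)^2 + 43*(z - 3) + 50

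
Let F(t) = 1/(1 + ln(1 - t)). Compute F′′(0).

3

Compose series: expand the inner function first, then feed it into the outer expansion.
From the series, [t^2] F = 3/2; multiply by 2! = 2 to get 3.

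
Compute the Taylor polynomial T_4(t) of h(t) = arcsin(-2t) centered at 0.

h(0) = 0
h′(0) = -2
h′′(0) = 0
h′′′(0) = -8
h^(4)(0) = 0
Dividing each by k! gives the coefficients c_0, ..., c_4.

-4*t^3/3 - 2*t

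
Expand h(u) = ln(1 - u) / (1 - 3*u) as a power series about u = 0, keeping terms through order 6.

Use 1/(1 - r) = Σ r^k on the denominator, then take the Cauchy product.
h(0) = 0
h′(0) = -1
h′′(0) = -7
h′′′(0) = -65
h^(4)(0) = -786
h^(5)(0) = -11814
h^(6)(0) = -212772

-17731*u^6/60 - 1969*u^5/20 - 131*u^4/4 - 65*u^3/6 - 7*u^2/2 - u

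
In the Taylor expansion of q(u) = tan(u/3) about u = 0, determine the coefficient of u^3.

1/81

q(0) = 0
q′(0) = 1/3
q′′(0) = 0
q′′′(0) = 2/27
So c_3 = q′′′(0)/3! = 1/81.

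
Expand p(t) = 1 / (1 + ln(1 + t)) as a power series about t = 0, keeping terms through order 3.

Write 1/(1+u) = 1 - u + u^2 - u^3 + ... and substitute the series for u.
p(0) = 1
p′(0) = -1
p′′(0) = 3
p′′′(0) = -14

-7*t^3/3 + 3*t^2/2 - t + 1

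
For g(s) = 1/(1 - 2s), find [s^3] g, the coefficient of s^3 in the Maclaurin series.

g(0) = 1
g′(0) = 2
g′′(0) = 8
g′′′(0) = 48
So c_3 = g′′′(0)/3! = 8.

8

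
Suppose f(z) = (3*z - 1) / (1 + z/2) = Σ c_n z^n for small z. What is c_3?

7/8

Distribute the polynomial across the series and collect like powers.
[z^0] = -1;  [z^1] = 7/2;  [z^2] = -7/4;  [z^3] = 7/8.
So c_3 = f′′′(0)/3! = 7/8.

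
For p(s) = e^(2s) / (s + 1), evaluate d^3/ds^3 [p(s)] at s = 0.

Expand 1/(denominator) as a geometric series and multiply by the numerator's series.
From the series, [s^3] p = 1/3; multiply by 3! = 6 to get 2.

2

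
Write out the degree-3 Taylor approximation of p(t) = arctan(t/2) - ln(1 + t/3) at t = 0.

-35*t^3/648 + t^2/18 + t/6

Expand each term separately and add.
p(0) = 0
p′(0) = 1/6
p′′(0) = 1/9
p′′′(0) = -35/108
Dividing each by k! gives the coefficients c_0, ..., c_3.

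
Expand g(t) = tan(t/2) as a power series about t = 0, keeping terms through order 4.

t^3/24 + t/2

Differentiate repeatedly and evaluate at the center.
g(0) = 0
g′(0) = 1/2
g′′(0) = 0
g′′′(0) = 1/4
g^(4)(0) = 0
The Taylor polynomial is Σ g^(k)(0)/k! · t^k.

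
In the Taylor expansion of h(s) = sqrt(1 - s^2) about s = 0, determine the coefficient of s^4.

Apply the Taylor formula c_k = f^(k)(a)/k!.
[s^0] = 1;  [s^1] = 0;  [s^2] = -1/2;  [s^3] = 0;  [s^4] = -1/8.

-1/8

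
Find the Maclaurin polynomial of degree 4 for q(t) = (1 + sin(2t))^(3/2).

-13*t^4/8 - 5*t^3/2 + 3*t^2/2 + 3*t + 1

Substitute the inner expansion into the outer series and collect powers.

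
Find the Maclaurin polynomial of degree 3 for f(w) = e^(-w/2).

-w^3/48 + w^2/8 - w/2 + 1

[w^0] = 1;  [w^1] = -1/2;  [w^2] = 1/8;  [w^3] = -1/48.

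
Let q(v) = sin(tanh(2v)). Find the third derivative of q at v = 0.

-24

Let u equal the inner series; expand the outer function in u and truncate.
The coefficient of v^3 in the expansion is -4, so q′′′(0) = 3! * (-4) = -24.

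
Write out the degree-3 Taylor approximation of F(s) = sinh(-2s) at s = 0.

-4*s^3/3 - 2*s

Use the known series and substitute for the argument.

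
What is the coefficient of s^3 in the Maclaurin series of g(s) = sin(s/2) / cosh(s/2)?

-1/12

Invert the denominator's series and multiply.
g(0) = 0
g′(0) = 1/2
g′′(0) = 0
g′′′(0) = -1/2
The Taylor polynomial is Σ g^(k)(0)/k! · s^k.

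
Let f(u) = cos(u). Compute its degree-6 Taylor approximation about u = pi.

Apply the Taylor formula c_k = f^(k)(a)/k!.

(u - pi)^6/720 - (u - pi)^4/24 + (u - pi)^2/2 - 1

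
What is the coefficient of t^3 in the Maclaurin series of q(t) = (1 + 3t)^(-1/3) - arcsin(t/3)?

-757/162

Combine the two series term by term.
q(0) = 1
q′(0) = -4/3
q′′(0) = 4
q′′′(0) = -757/27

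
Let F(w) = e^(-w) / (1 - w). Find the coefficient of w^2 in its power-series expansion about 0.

1/2

Write out both Maclaurin series and multiply, keeping only the needed powers.
[w^0] = 1;  [w^1] = 0;  [w^2] = 1/2.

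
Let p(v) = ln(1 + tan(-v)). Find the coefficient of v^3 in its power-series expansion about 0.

Let u equal the inner series; expand the outer function in u and truncate.
p(0) = 0
p′(0) = -1
p′′(0) = -1
p′′′(0) = -4
Then c_k = p^(k)(0)/k! gives each Taylor coefficient.

-2/3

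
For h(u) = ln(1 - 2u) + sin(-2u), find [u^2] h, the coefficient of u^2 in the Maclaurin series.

-2

Add the two expansions coefficient-wise.
h(0) = 0
h′(0) = -4
h′′(0) = -4
So c_2 = h′′(0)/2! = -2.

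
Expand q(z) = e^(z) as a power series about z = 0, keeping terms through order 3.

z^3/6 + z^2/2 + z + 1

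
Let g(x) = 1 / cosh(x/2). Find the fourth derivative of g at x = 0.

Invert the denominator's series and multiply.
From the series, [x^4] g = 5/384; multiply by 4! = 24 to get 5/16.

5/16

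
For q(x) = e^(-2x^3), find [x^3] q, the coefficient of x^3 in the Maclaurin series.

-2

Compute the successive derivatives at the expansion point and divide by k!.
[x^0] = 1;  [x^1] = 0;  [x^2] = 0;  [x^3] = -2.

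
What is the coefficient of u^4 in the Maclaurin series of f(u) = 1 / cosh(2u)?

10/3

Divide the numerator series by the denominator series (power-series long division).
[u^0] = 1;  [u^1] = 0;  [u^2] = -2;  [u^3] = 0;  [u^4] = 10/3.
So c_4 = f^(4)(0)/4! = 10/3.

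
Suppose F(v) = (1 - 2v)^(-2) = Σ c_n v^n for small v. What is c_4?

Compute the successive derivatives at the expansion point and divide by k!.
[v^0] = 1;  [v^1] = 4;  [v^2] = 12;  [v^3] = 32;  [v^4] = 80.

80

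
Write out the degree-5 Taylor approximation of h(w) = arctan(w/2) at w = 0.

h(0) = 0
h′(0) = 1/2
h′′(0) = 0
h′′′(0) = -1/4
h^(4)(0) = 0
h^(5)(0) = 3/4

w^5/160 - w^3/24 + w/2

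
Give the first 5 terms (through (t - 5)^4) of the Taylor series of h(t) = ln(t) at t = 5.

-(t - 5)^4/2500 + (t - 5)^3/375 - (t - 5)^2/50 + (t - 5)/5 + ln(5)

h(5) = ln(5)
h′(5) = 1/5
h′′(5) = -1/25
h′′′(5) = 2/125
h^(4)(5) = -6/625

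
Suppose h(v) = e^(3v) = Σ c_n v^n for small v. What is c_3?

Compute the successive derivatives at the expansion point and divide by k!.
[v^0] = 1;  [v^1] = 3;  [v^2] = 9/2;  [v^3] = 9/2.
So c_3 = h′′′(0)/3! = 9/2.

9/2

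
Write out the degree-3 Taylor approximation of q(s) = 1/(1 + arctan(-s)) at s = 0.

Let u equal the inner series; expand the outer function in u and truncate.
q(0) = 1
q′(0) = 1
q′′(0) = 2
q′′′(0) = 4
Dividing each by k! gives the coefficients c_0, ..., c_3.

2*s^3/3 + s^2 + s + 1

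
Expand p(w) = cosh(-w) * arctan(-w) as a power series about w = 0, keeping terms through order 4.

Write out both Maclaurin series and multiply, keeping only the needed powers.
p(0) = 0
p′(0) = -1
p′′(0) = 0
p′′′(0) = -1
p^(4)(0) = 0

-w^3/6 - w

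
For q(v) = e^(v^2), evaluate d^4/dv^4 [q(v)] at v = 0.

From the series, [v^4] q = 1/2; multiply by 4! = 24 to get 12.

12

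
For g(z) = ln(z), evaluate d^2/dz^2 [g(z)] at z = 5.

-1/25

The coefficient of (z - 5)^2 in the expansion is -1/50, so g′′(5) = 2! * (-1/50) = -1/25.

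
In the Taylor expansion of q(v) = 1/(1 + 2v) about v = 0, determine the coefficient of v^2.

4

[v^0] = 1;  [v^1] = -2;  [v^2] = 4.
So c_2 = q′′(0)/2! = 4.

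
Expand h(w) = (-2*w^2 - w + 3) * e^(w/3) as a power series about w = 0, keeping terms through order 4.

-25*w^4/216 - 19*w^3/27 - 13*w^2/6 + 3

Distribute the polynomial across the series and collect like powers.
h(0) = 3
h′(0) = 0
h′′(0) = -13/3
h′′′(0) = -38/9
h^(4)(0) = -25/9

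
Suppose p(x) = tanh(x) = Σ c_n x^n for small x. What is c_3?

-1/3

Use the known series and substitute for the argument.
[x^0] = 0;  [x^1] = 1;  [x^2] = 0;  [x^3] = -1/3.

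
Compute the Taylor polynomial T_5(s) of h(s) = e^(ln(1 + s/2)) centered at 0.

s/2 + 1

Compose series: expand the inner function first, then feed it into the outer expansion.
h(0) = 1
h′(0) = 1/2
h′′(0) = 0
h′′′(0) = 0
h^(4)(0) = 0
h^(5)(0) = 0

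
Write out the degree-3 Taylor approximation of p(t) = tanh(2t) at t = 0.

-8*t^3/3 + 2*t

Differentiate repeatedly and evaluate at the center.
p(0) = 0
p′(0) = 2
p′′(0) = 0
p′′′(0) = -16
Then c_k = p^(k)(0)/k! gives each Taylor coefficient.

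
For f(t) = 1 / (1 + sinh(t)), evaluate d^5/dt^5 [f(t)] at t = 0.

Expand as Σ (-1)^k u^k with u equal to the inner function's series.
The coefficient of t^5 in the expansion is -181/120, so f^(5)(0) = 5! * (-181/120) = -181.

-181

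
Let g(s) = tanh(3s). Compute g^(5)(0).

3888

Compute the successive derivatives at the expansion point and divide by k!.
The coefficient of s^5 in the expansion is 162/5, so g^(5)(0) = 5! * (162/5) = 3888.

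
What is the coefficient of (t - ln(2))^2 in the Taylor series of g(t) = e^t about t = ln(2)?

c_2 = g′′(ln(2))/2! = 1.

1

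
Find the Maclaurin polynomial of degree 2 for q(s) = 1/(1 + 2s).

[s^0] = 1;  [s^1] = -2;  [s^2] = 4.

4*s^2 - 2*s + 1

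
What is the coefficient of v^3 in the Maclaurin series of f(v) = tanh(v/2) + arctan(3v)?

Add the two expansions coefficient-wise.
f(0) = 0
f′(0) = 7/2
f′′(0) = 0
f′′′(0) = -217/4
Dividing each by k! gives the coefficients c_0, ..., c_3.

-217/24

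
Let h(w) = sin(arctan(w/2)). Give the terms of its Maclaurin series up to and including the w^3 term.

-w^3/16 + w/2

Plug the Maclaurin series of the inner function into that of the outer and collect terms.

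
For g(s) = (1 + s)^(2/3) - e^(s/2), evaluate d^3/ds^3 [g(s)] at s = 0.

Combine the two series term by term.
From the series, [s^3] g = 37/1296; multiply by 3! = 6 to get 37/216.

37/216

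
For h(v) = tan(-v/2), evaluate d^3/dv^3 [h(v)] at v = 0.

-1/4

The coefficient of v^3 in the expansion is -1/24, so h′′′(0) = 3! * (-1/24) = -1/4.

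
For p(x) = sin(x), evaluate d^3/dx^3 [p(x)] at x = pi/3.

-1/2

Differentiate repeatedly and evaluate at the center.
The coefficient of (x - pi/3)^3 in the expansion is -1/12, so p′′′(pi/3) = 3! * (-1/12) = -1/2.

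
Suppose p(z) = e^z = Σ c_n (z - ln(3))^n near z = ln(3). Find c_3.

1/2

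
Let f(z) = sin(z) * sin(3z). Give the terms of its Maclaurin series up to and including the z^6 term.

Take the Cauchy product of the two expansions.
[z^0] = 0;  [z^1] = 0;  [z^2] = 3;  [z^3] = 0;  [z^4] = -5;  [z^5] = 0;  [z^6] = 14/5.

14*z^6/5 - 5*z^4 + 3*z^2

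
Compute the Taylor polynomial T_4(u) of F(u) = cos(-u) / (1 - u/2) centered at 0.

-u^4/48 - u^3/8 - u^2/4 + u/2 + 1

Take the Cauchy product of the two expansions.
F(0) = 1
F′(0) = 1/2
F′′(0) = -1/2
F′′′(0) = -3/4
F^(4)(0) = -1/2
Dividing each by k! gives the coefficients c_0, ..., c_4.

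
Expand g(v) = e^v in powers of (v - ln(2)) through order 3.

g(ln(2)) = 2
g′(ln(2)) = 2
g′′(ln(2)) = 2
g′′′(ln(2)) = 2

(v - ln(2))^3/3 + (v - ln(2))^2 + 2*(v - ln(2)) + 2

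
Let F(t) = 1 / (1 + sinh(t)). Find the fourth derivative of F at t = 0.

32

Write 1/(1+u) = 1 - u + u^2 - u^3 + ... and substitute the series for u.
The coefficient of t^4 in the expansion is 4/3, so F^(4)(0) = 4! * (4/3) = 32.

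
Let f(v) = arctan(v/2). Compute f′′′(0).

From the series, [v^3] f = -1/24; multiply by 3! = 6 to get -1/4.

-1/4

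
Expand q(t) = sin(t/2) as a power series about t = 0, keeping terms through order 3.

q(0) = 0
q′(0) = 1/2
q′′(0) = 0
q′′′(0) = -1/8
Dividing each by k! gives the coefficients c_0, ..., c_3.

-t^3/48 + t/2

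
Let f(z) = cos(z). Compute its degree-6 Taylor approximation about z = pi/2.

Apply the Taylor formula c_k = f^(k)(a)/k!.
[(z - pi/2)^0] = 0;  [(z - pi/2)^1] = -1;  [(z - pi/2)^2] = 0;  [(z - pi/2)^3] = 1/6;  [(z - pi/2)^4] = 0;  [(z - pi/2)^5] = -1/120;  [(z - pi/2)^6] = 0.

-(z - pi/2)^5/120 + (z - pi/2)^3/6 - (z - pi/2)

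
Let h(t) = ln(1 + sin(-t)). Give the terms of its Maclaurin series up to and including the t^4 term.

Compose series: expand the inner function first, then feed it into the outer expansion.
[t^0] = 0;  [t^1] = -1;  [t^2] = -1/2;  [t^3] = -1/6;  [t^4] = -1/12.

-t^4/12 - t^3/6 - t^2/2 - t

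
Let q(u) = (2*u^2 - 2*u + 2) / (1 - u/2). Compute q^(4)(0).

9

Shift and add copies of the series according to the polynomial's terms.
The coefficient of u^4 in the expansion is 3/8, so q^(4)(0) = 4! * (3/8) = 9.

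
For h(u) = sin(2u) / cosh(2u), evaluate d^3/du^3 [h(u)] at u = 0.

Write the quotient as an unknown series and match coefficients against numerator = denominator · series.
The coefficient of u^3 in the expansion is -16/3, so h′′′(0) = 3! * (-16/3) = -32.

-32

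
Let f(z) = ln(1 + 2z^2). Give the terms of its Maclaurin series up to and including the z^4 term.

-2*z^4 + 2*z^2

f(0) = 0
f′(0) = 0
f′′(0) = 4
f′′′(0) = 0
f^(4)(0) = -48
Then c_k = f^(k)(0)/k! gives each Taylor coefficient.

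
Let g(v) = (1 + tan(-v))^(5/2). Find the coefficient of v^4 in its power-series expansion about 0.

Compose series: expand the inner function first, then feed it into the outer expansion.

155/128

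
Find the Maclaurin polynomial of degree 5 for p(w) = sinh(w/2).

w^5/3840 + w^3/48 + w/2

[w^0] = 0;  [w^1] = 1/2;  [w^2] = 0;  [w^3] = 1/48;  [w^4] = 0;  [w^5] = 1/3840.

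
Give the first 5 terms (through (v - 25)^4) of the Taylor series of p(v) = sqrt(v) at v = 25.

-(v - 25)^4/2000000 + (v - 25)^3/50000 - (v - 25)^2/1000 + (v - 25)/10 + 5

Differentiate repeatedly and evaluate at the center.
p(25) = 5
p′(25) = 1/10
p′′(25) = -1/500
p′′′(25) = 3/25000
p^(4)(25) = -3/250000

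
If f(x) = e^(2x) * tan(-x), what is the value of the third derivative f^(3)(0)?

-14

Expand each factor separately, then convolve coefficients.
The coefficient of x^3 in the expansion is -7/3, so f′′′(0) = 3! * (-7/3) = -14.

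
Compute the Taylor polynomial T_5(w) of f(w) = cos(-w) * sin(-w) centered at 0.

-2*w^5/15 + 2*w^3/3 - w

Multiply the two series term by term and collect like powers.
f(0) = 0
f′(0) = -1
f′′(0) = 0
f′′′(0) = 4
f^(4)(0) = 0
f^(5)(0) = -16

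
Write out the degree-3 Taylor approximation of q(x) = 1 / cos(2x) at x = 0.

Divide the numerator series by the denominator series (power-series long division).
q(0) = 1
q′(0) = 0
q′′(0) = 4
q′′′(0) = 0

2*x^2 + 1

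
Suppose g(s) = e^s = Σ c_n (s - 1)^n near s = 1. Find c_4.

g(1) = e
g′(1) = e
g′′(1) = e
g′′′(1) = e
g^(4)(1) = e
So c_4 = g^(4)(1)/4! = e/24.

e/24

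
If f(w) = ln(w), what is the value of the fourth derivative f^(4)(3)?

-2/27

From the series, [(w - 3)^4] f = -1/324; multiply by 4! = 24 to get -2/27.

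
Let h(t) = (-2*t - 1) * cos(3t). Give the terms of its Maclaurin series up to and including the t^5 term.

-27*t^5/4 - 27*t^4/8 + 9*t^3 + 9*t^2/2 - 2*t - 1

Multiply each power in the prefactor through the base expansion.
[t^0] = -1;  [t^1] = -2;  [t^2] = 9/2;  [t^3] = 9;  [t^4] = -27/8;  [t^5] = -27/4.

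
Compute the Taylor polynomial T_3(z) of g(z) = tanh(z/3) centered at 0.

-z^3/81 + z/3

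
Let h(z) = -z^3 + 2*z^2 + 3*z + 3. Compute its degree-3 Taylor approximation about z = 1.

-(z - 1)^3 - (z - 1)^2 + 4*(z - 1) + 7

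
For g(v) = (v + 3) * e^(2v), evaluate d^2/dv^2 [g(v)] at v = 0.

Multiply each power in the prefactor through the base expansion.
From the series, [v^2] g = 8; multiply by 2! = 2 to get 16.

16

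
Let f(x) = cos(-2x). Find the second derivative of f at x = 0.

-4

The coefficient of x^2 in the expansion is -2, so f′′(0) = 2! * (-2) = -4.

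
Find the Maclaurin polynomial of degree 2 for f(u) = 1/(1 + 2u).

Use the known series and substitute for the argument.
f(0) = 1
f′(0) = -2
f′′(0) = 8
The Taylor polynomial is Σ f^(k)(0)/k! · u^k.

4*u^2 - 2*u + 1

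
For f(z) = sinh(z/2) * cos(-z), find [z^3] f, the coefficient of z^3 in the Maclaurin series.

-11/48

Expand each factor separately, then convolve coefficients.
f(0) = 0
f′(0) = 1/2
f′′(0) = 0
f′′′(0) = -11/8
Then c_k = f^(k)(0)/k! gives each Taylor coefficient.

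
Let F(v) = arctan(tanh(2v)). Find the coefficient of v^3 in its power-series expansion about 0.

Let u equal the inner series; expand the outer function in u and truncate.
F(0) = 0
F′(0) = 2
F′′(0) = 0
F′′′(0) = -32

-16/3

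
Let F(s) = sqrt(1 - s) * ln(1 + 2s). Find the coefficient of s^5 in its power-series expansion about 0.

Take the Cauchy product of the two expansions.
F(0) = 0
F′(0) = 2
F′′(0) = -6
F′′′(0) = 41/2
F^(4)(0) = -125
F^(5)(0) = 7789/8

7789/960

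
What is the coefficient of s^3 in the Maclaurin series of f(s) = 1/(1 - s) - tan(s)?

2/3

Add the two expansions coefficient-wise.
f(0) = 1
f′(0) = 0
f′′(0) = 2
f′′′(0) = 4
So c_3 = f′′′(0)/3! = 2/3.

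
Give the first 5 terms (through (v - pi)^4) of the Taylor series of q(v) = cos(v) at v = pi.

-(v - pi)^4/24 + (v - pi)^2/2 - 1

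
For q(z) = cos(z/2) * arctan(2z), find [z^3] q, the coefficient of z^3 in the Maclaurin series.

-35/12

Expand each factor separately, then convolve coefficients.
q(0) = 0
q′(0) = 2
q′′(0) = 0
q′′′(0) = -35/2
So c_3 = q′′′(0)/3! = -35/12.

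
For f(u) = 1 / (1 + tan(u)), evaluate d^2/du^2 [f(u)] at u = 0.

2

Expand as Σ (-1)^k u^k with u equal to the inner function's series.
From the series, [u^2] f = 1; multiply by 2! = 2 to get 2.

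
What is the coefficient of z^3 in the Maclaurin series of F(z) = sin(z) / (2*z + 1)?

23/6

Use 1/(1 - r) = Σ r^k on the denominator, then take the Cauchy product.
F(0) = 0
F′(0) = 1
F′′(0) = -4
F′′′(0) = 23
So c_3 = F′′′(0)/3! = 23/6.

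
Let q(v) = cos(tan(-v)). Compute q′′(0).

Compose series: expand the inner function first, then feed it into the outer expansion.
From the series, [v^2] q = -1/2; multiply by 2! = 2 to get -1.

-1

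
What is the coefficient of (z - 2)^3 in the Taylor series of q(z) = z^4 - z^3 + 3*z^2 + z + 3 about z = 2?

Differentiate repeatedly and evaluate at the center.
q(2) = 25
q′(2) = 33
q′′(2) = 42
q′′′(2) = 42
So c_3 = q′′′(2)/3! = 7.

7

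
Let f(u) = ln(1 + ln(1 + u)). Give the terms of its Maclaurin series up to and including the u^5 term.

19*u^5/10 - 35*u^4/24 + 7*u^3/6 - u^2 + u

Substitute the inner expansion into the outer series and collect powers.
[u^0] = 0;  [u^1] = 1;  [u^2] = -1;  [u^3] = 7/6;  [u^4] = -35/24;  [u^5] = 19/10.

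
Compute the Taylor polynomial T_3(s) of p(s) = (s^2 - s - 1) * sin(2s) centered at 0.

10*s^3/3 - 2*s^2 - 2*s

Distribute the polynomial across the series and collect like powers.
[s^0] = 0;  [s^1] = -2;  [s^2] = -2;  [s^3] = 10/3.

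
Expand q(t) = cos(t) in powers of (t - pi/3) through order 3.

Use the known series and substitute for the argument.
[(t - pi/3)^0] = 1/2;  [(t - pi/3)^1] = -sqrt(3)/2;  [(t - pi/3)^2] = -1/4;  [(t - pi/3)^3] = sqrt(3)/12.

sqrt(3)*(t - pi/3)^3/12 - (t - pi/3)^2/4 - sqrt(3)*(t - pi/3)/2 + 1/2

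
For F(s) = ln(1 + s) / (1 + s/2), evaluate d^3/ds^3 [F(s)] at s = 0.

Write out both Maclaurin series and multiply, keeping only the needed powers.
The coefficient of s^3 in the expansion is 5/6, so F′′′(0) = 3! * (5/6) = 5.

5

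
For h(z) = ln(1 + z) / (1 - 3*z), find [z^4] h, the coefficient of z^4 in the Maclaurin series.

Expand 1/(denominator) as a geometric series and multiply by the numerator's series.
h(0) = 0
h′(0) = 1
h′′(0) = 5
h′′′(0) = 47
h^(4)(0) = 558
So c_4 = h^(4)(0)/4! = 93/4.

93/4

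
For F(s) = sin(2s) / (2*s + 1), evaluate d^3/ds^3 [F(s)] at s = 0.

Multiply the numerator's expansion by the denominator's geometric series.
The coefficient of s^3 in the expansion is 20/3, so F′′′(0) = 3! * (20/3) = 40.

40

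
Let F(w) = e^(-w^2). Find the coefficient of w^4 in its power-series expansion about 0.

1/2

c_4 = F^(4)(0)/4! = 1/2.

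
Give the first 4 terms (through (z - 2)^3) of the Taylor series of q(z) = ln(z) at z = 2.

(z - 2)^3/24 - (z - 2)^2/8 + (z - 2)/2 + ln(2)

q(2) = ln(2)
q′(2) = 1/2
q′′(2) = -1/4
q′′′(2) = 1/4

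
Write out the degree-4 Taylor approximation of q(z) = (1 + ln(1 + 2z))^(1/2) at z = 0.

-143*z^4/24 + 17*z^3/6 - 3*z^2/2 + z + 1

Plug the Maclaurin series of the inner function into that of the outer and collect terms.
q(0) = 1
q′(0) = 1
q′′(0) = -3
q′′′(0) = 17
q^(4)(0) = -143
Dividing each by k! gives the coefficients c_0, ..., c_4.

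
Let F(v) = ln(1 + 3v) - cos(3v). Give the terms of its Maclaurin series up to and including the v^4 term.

Combine the two series term by term.
F(0) = -1
F′(0) = 3
F′′(0) = 0
F′′′(0) = 54
F^(4)(0) = -567
The Taylor polynomial is Σ F^(k)(0)/k! · v^k.

-189*v^4/8 + 9*v^3 + 3*v - 1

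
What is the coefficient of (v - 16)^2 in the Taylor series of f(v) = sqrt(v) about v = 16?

-1/512

Use the known series and substitute for the argument.
f(16) = 4
f′(16) = 1/8
f′′(16) = -1/256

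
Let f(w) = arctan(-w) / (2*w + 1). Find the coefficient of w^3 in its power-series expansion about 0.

-11/3

Multiply the numerator's expansion by the denominator's geometric series.
f(0) = 0
f′(0) = -1
f′′(0) = 4
f′′′(0) = -22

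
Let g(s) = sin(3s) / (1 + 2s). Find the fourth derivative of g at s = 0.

Expand each factor separately, then convolve coefficients.
The coefficient of s^4 in the expansion is -15, so g^(4)(0) = 4! * (-15) = -360.

-360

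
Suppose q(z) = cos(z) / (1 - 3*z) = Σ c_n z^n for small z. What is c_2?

Use 1/(1 - r) = Σ r^k on the denominator, then take the Cauchy product.
q(0) = 1
q′(0) = 3
q′′(0) = 17
Dividing each by k! gives the coefficients c_0, ..., c_2.

17/2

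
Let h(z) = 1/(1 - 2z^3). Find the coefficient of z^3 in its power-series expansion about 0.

[z^0] = 1;  [z^1] = 0;  [z^2] = 0;  [z^3] = 2.

2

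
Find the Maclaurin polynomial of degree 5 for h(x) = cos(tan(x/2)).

Substitute the inner expansion into the outer series and collect powers.

-7*x^4/384 - x^2/8 + 1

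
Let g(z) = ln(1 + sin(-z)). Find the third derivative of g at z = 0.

-1

Compose series: expand the inner function first, then feed it into the outer expansion.
The coefficient of z^3 in the expansion is -1/6, so g′′′(0) = 3! * (-1/6) = -1.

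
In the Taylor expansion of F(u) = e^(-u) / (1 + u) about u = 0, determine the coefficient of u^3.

Expand each factor separately, then convolve coefficients.
F(0) = 1
F′(0) = -2
F′′(0) = 5
F′′′(0) = -16

-8/3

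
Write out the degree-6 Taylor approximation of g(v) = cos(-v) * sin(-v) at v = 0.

Write out both Maclaurin series and multiply, keeping only the needed powers.
g(0) = 0
g′(0) = -1
g′′(0) = 0
g′′′(0) = 4
g^(4)(0) = 0
g^(5)(0) = -16
g^(6)(0) = 0
Dividing each by k! gives the coefficients c_0, ..., c_6.

-2*v^5/15 + 2*v^3/3 - v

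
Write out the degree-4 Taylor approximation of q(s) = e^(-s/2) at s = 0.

s^4/384 - s^3/48 + s^2/8 - s/2 + 1

Use the known series and substitute for the argument.
q(0) = 1
q′(0) = -1/2
q′′(0) = 1/4
q′′′(0) = -1/8
q^(4)(0) = 1/16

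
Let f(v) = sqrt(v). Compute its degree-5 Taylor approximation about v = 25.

7*(v - 25)^5/500000000 - (v - 25)^4/2000000 + (v - 25)^3/50000 - (v - 25)^2/1000 + (v - 25)/10 + 5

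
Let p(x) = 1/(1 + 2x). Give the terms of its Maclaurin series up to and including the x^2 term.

4*x^2 - 2*x + 1

Differentiate repeatedly and evaluate at the center.
p(0) = 1
p′(0) = -2
p′′(0) = 8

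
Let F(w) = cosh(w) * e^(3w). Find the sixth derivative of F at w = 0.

2080

Write out both Maclaurin series and multiply, keeping only the needed powers.
The coefficient of w^6 in the expansion is 26/9, so F^(6)(0) = 6! * (26/9) = 2080.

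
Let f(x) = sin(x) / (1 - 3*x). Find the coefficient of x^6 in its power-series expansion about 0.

9541/40

Multiply the numerator's expansion by the denominator's geometric series.
f(0) = 0
f′(0) = 1
f′′(0) = 6
f′′′(0) = 53
f^(4)(0) = 636
f^(5)(0) = 9541
f^(6)(0) = 171738
So c_6 = f^(6)(0)/6! = 9541/40.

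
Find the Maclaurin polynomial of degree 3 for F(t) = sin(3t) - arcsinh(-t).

Expand each term separately and add.
[t^0] = 0;  [t^1] = 4;  [t^2] = 0;  [t^3] = -14/3.

-14*t^3/3 + 4*t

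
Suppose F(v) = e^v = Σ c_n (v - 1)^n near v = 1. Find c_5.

Apply the Taylor formula c_k = f^(k)(a)/k!.
F(1) = e
F′(1) = e
F′′(1) = e
F′′′(1) = e
F^(4)(1) = e
F^(5)(1) = e

e/120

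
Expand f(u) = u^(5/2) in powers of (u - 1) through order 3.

f(1) = 1
f′(1) = 5/2
f′′(1) = 15/4
f′′′(1) = 15/8

5*(u - 1)^3/16 + 15*(u - 1)^2/8 + 5*(u - 1)/2 + 1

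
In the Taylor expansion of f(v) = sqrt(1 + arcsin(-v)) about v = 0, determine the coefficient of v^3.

-7/48

Let u equal the inner series; expand the outer function in u and truncate.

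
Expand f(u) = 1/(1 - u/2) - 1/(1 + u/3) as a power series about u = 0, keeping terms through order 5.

Add the two expansions coefficient-wise.

275*u^5/7776 + 65*u^4/1296 + 35*u^3/216 + 5*u^2/36 + 5*u/6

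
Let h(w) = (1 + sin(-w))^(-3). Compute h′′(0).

12

Plug the Maclaurin series of the inner function into that of the outer and collect terms.
The coefficient of w^2 in the expansion is 6, so h′′(0) = 2! * (6) = 12.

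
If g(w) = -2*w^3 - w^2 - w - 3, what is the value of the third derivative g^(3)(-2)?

From the series, [(w + 2)^3] g = -2; multiply by 3! = 6 to get -12.

-12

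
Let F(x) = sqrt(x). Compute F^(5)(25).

21/12500000

Apply the Taylor formula c_k = f^(k)(a)/k!.
The coefficient of (x - 25)^5 in the expansion is 7/500000000, so F^(5)(25) = 5! * (7/500000000) = 21/12500000.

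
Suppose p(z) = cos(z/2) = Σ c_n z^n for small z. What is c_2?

-1/8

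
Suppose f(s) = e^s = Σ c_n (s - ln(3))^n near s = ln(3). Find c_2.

c_2 = f′′(ln(3))/2! = 3/2.

3/2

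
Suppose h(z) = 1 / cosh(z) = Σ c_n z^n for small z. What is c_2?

Divide the numerator series by the denominator series (power-series long division).
h(0) = 1
h′(0) = 0
h′′(0) = -1
So c_2 = h′′(0)/2! = -1/2.

-1/2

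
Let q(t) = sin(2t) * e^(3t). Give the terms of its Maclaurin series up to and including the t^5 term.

Write out both Maclaurin series and multiply, keeping only the needed powers.

61*t^5/60 + 5*t^4 + 23*t^3/3 + 6*t^2 + 2*t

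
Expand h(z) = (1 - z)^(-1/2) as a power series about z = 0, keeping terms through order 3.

Compute the successive derivatives at the expansion point and divide by k!.
[z^0] = 1;  [z^1] = 1/2;  [z^2] = 3/8;  [z^3] = 5/16.

5*z^3/16 + 3*z^2/8 + z/2 + 1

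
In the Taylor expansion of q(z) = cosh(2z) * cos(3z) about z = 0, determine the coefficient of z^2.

Write out both Maclaurin series and multiply, keeping only the needed powers.
[z^0] = 1;  [z^1] = 0;  [z^2] = -5/2.
So c_2 = q′′(0)/2! = -5/2.

-5/2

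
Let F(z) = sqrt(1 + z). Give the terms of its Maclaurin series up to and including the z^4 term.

Apply the Taylor formula c_k = f^(k)(a)/k!.
F(0) = 1
F′(0) = 1/2
F′′(0) = -1/4
F′′′(0) = 3/8
F^(4)(0) = -15/16
The Taylor polynomial is Σ F^(k)(0)/k! · z^k.

-5*z^4/128 + z^3/16 - z^2/8 + z/2 + 1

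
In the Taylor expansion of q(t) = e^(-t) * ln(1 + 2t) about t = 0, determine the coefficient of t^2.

Write out both Maclaurin series and multiply, keeping only the needed powers.

-4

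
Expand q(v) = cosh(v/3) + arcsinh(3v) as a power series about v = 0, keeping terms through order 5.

729*v^5/40 + v^4/1944 - 9*v^3/2 + v^2/18 + 3*v + 1

Combine the two series term by term.
q(0) = 1
q′(0) = 3
q′′(0) = 1/9
q′′′(0) = -27
q^(4)(0) = 1/81
q^(5)(0) = 2187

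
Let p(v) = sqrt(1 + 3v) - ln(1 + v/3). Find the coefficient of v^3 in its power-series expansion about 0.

Add the two expansions coefficient-wise.
p(0) = 1
p′(0) = 7/6
p′′(0) = -77/36
p′′′(0) = 2171/216
So c_3 = p′′′(0)/3! = 2171/1296.

2171/1296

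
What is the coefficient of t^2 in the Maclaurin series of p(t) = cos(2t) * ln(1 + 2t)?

Multiply the two series term by term and collect like powers.
p(0) = 0
p′(0) = 2
p′′(0) = -4
Dividing each by k! gives the coefficients c_0, ..., c_2.

-2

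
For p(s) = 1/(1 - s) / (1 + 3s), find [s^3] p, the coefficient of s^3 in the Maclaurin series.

Write out both Maclaurin series and multiply, keeping only the needed powers.
[s^0] = 1;  [s^1] = -2;  [s^2] = 7;  [s^3] = -20.
So c_3 = p′′′(0)/3! = -20.

-20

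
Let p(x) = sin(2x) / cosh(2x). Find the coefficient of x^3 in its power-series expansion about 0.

Write the quotient as an unknown series and match coefficients against numerator = denominator · series.
p(0) = 0
p′(0) = 2
p′′(0) = 0
p′′′(0) = -32
So c_3 = p′′′(0)/3! = -16/3.

-16/3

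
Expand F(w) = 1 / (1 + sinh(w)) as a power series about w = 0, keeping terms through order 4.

Expand as Σ (-1)^k u^k with u equal to the inner function's series.
F(0) = 1
F′(0) = -1
F′′(0) = 2
F′′′(0) = -7
F^(4)(0) = 32

4*w^4/3 - 7*w^3/6 + w^2 - w + 1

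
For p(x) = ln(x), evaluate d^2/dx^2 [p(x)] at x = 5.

The coefficient of (x - 5)^2 in the expansion is -1/50, so p′′(5) = 2! * (-1/50) = -1/25.

-1/25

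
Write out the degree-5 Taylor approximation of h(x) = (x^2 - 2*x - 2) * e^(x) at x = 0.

x^5/15 + x^4/12 - x^3/3 - 2*x^2 - 4*x - 2

Multiply each power in the prefactor through the base expansion.
h(0) = -2
h′(0) = -4
h′′(0) = -4
h′′′(0) = -2
h^(4)(0) = 2
h^(5)(0) = 8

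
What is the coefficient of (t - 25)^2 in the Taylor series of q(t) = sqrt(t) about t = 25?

q(25) = 5
q′(25) = 1/10
q′′(25) = -1/500
Dividing each by k! gives the coefficients c_0, ..., c_2.

-1/1000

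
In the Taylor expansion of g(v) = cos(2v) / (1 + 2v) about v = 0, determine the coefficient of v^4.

26/3

Write out both Maclaurin series and multiply, keeping only the needed powers.
g(0) = 1
g′(0) = -2
g′′(0) = 4
g′′′(0) = -24
g^(4)(0) = 208
Dividing each by k! gives the coefficients c_0, ..., c_4.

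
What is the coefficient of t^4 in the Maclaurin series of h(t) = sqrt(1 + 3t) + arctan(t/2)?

Expand each term separately and add.

-405/128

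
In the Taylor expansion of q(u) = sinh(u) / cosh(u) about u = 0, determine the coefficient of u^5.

Divide the numerator series by the denominator series (power-series long division).
q(0) = 0
q′(0) = 1
q′′(0) = 0
q′′′(0) = -2
q^(4)(0) = 0
q^(5)(0) = 16
Dividing each by k! gives the coefficients c_0, ..., c_5.

2/15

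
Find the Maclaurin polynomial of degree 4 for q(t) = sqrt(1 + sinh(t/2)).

-31*t^4/6144 + 7*t^3/384 - t^2/32 + t/4 + 1

Compose series: expand the inner function first, then feed it into the outer expansion.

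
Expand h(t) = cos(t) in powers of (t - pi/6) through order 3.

Compute the successive derivatives at the expansion point and divide by k!.
h(pi/6) = sqrt(3)/2
h′(pi/6) = -1/2
h′′(pi/6) = -sqrt(3)/2
h′′′(pi/6) = 1/2
Then c_k = h^(k)(pi/6)/k! gives each Taylor coefficient.

(t - pi/6)^3/12 - sqrt(3)*(t - pi/6)^2/4 - (t - pi/6)/2 + sqrt(3)/2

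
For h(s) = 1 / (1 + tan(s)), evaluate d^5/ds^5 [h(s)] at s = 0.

-256

Use the geometric series for the reciprocal, then substitute.
The coefficient of s^5 in the expansion is -32/15, so h^(5)(0) = 5! * (-32/15) = -256.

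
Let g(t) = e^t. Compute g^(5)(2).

e^(2)

The coefficient of (t - 2)^5 in the expansion is e^(2)/120, so g^(5)(2) = 5! * (e^(2)/120) = e^(2).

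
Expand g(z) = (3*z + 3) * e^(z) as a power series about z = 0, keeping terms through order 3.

2*z^3 + 9*z^2/2 + 6*z + 3

Multiply each power in the prefactor through the base expansion.
g(0) = 3
g′(0) = 6
g′′(0) = 9
g′′′(0) = 12
Dividing each by k! gives the coefficients c_0, ..., c_3.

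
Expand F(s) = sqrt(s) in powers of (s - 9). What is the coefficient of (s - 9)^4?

-5/279936

[(s - 9)^0] = 3;  [(s - 9)^1] = 1/6;  [(s - 9)^2] = -1/216;  [(s - 9)^3] = 1/3888;  [(s - 9)^4] = -5/279936.
So c_4 = F^(4)(9)/4! = -5/279936.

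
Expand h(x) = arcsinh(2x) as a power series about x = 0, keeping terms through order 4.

Use the known series and substitute for the argument.

-4*x^3/3 + 2*x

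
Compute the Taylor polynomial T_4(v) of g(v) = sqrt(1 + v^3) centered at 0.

v^3/2 + 1

Use the known series and substitute for the argument.
g(0) = 1
g′(0) = 0
g′′(0) = 0
g′′′(0) = 3
g^(4)(0) = 0
The Taylor polynomial is Σ g^(k)(0)/k! · v^k.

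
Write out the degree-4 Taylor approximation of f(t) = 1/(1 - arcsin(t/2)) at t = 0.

Substitute the inner expansion into the outer series and collect powers.
f(0) = 1
f′(0) = 1/2
f′′(0) = 1/2
f′′′(0) = 7/8
f^(4)(0) = 2

t^4/12 + 7*t^3/48 + t^2/4 + t/2 + 1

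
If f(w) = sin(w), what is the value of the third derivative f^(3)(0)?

-1

From the series, [w^3] f = -1/6; multiply by 3! = 6 to get -1.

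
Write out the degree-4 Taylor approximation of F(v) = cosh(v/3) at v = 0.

Differentiate repeatedly and evaluate at the center.
[v^0] = 1;  [v^1] = 0;  [v^2] = 1/18;  [v^3] = 0;  [v^4] = 1/1944.

v^4/1944 + v^2/18 + 1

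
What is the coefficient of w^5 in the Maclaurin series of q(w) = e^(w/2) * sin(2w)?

101/960

Multiply the two series term by term and collect like powers.
q(0) = 0
q′(0) = 2
q′′(0) = 2
q′′′(0) = -13/2
q^(4)(0) = -15
q^(5)(0) = 101/8
Then c_k = q^(k)(0)/k! gives each Taylor coefficient.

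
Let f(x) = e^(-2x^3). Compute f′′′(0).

The coefficient of x^3 in the expansion is -2, so f′′′(0) = 3! * (-2) = -12.

-12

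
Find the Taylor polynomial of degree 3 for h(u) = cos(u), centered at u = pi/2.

(u - pi/2)^3/6 - (u - pi/2)

h(pi/2) = 0
h′(pi/2) = -1
h′′(pi/2) = 0
h′′′(pi/2) = 1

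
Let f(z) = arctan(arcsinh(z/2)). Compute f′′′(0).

-3/8

Let u equal the inner series; expand the outer function in u and truncate.
The coefficient of z^3 in the expansion is -1/16, so f′′′(0) = 3! * (-1/16) = -3/8.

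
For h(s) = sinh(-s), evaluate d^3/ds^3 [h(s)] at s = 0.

From the series, [s^3] h = -1/6; multiply by 3! = 6 to get -1.

-1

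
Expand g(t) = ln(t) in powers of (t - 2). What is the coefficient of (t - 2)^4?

g(2) = ln(2)
g′(2) = 1/2
g′′(2) = -1/4
g′′′(2) = 1/4
g^(4)(2) = -3/8
So c_4 = g^(4)(2)/4! = -1/64.

-1/64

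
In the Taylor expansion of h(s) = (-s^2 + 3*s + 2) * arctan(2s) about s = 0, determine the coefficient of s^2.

Multiply each power in the prefactor through the base expansion.

6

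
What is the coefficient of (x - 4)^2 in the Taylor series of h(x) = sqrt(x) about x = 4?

-1/64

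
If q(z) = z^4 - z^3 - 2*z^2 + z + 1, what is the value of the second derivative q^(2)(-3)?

122

Compute the successive derivatives at the expansion point and divide by k!.
From the series, [(z + 3)^2] q = 61; multiply by 2! = 2 to get 122.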